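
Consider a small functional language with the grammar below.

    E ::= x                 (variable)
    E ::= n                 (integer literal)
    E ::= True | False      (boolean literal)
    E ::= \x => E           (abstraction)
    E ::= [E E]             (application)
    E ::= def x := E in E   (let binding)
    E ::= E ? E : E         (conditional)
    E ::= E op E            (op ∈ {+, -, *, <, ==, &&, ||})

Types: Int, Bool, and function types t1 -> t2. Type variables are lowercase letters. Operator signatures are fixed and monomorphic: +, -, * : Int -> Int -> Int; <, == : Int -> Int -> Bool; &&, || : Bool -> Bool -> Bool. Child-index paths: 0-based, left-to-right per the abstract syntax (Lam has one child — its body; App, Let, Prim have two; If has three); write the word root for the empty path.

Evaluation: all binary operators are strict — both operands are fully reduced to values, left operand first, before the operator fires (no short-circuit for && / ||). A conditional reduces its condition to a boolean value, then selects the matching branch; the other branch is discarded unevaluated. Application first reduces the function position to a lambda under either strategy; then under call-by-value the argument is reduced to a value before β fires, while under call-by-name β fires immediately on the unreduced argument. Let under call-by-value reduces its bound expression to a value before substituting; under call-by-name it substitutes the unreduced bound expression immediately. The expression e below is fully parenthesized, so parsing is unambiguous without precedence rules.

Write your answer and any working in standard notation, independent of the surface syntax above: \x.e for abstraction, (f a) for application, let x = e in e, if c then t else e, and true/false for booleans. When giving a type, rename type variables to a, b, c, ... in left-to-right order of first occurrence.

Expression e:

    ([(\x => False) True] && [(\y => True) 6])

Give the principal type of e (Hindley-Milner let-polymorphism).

Working:
\x._ : a -> Bool
  unify a -> Bool ~ Bool -> b
  unify a ~ Bool
  unify Bool ~ b
_ _ : Bool
  unify Bool ~ Bool
\y._ : c -> Bool
  unify c -> Bool ~ Int -> d
  unify c ~ Int
  unify Bool ~ d
_ _ : Bool
  unify Bool ~ Bool

Answer: Bool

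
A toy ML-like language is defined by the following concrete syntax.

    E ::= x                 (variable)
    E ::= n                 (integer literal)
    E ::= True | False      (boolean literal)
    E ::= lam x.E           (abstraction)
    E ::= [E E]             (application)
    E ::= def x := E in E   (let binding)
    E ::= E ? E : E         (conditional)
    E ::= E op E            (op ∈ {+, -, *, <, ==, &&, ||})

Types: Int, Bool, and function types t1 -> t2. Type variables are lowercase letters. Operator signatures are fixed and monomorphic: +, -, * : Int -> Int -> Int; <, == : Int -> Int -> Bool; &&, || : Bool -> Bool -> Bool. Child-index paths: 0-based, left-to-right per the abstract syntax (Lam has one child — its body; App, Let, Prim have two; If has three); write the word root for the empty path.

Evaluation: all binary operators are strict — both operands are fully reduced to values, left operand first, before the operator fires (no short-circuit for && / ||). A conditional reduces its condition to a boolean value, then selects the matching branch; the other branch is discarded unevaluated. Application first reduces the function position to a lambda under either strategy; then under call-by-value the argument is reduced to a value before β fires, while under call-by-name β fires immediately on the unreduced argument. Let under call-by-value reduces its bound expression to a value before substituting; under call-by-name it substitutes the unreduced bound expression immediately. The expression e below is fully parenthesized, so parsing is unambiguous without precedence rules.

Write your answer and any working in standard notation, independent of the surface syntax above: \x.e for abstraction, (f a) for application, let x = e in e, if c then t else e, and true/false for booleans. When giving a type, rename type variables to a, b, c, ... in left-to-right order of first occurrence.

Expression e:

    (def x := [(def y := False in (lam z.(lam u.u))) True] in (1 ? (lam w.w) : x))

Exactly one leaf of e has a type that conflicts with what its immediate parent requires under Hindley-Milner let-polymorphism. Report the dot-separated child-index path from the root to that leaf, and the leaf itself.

Derivation:
let y : Bool
u : b
\u._ : b -> b
\z._ : a -> b -> b
  unify a -> b -> b ~ Bool -> c
  unify a ~ Bool
  unify b -> b ~ c
_ _ : b -> b
let x : forall. b -> b
  unify Int ~ Bool
  FAIL: mismatch Int ~ Bool

Answer: 1.0 : 1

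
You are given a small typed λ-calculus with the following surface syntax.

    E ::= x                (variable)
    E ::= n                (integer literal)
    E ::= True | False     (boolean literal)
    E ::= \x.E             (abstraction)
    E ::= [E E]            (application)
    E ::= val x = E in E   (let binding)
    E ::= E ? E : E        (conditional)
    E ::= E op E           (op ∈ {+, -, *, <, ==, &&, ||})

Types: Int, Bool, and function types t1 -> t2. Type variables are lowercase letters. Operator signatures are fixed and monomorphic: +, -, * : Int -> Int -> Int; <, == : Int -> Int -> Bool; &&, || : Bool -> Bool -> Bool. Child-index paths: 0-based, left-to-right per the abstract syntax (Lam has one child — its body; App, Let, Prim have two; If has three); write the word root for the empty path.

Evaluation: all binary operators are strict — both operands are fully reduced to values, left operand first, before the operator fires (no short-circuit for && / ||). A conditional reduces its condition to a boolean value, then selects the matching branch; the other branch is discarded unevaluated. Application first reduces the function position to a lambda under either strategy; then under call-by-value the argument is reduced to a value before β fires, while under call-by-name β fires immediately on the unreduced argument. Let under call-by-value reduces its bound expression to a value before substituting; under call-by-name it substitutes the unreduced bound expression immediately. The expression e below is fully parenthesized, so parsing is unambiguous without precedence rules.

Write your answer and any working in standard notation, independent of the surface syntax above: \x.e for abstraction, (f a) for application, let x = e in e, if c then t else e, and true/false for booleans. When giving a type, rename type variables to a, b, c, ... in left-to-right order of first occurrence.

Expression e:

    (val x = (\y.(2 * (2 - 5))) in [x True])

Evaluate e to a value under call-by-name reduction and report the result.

Trace:
step 0: (let x = (\y.(2 * (2 - 5))) in (x true))
step 1: [let@root] ((\y.(2 * (2 - 5))) true)
step 2: [beta@root] (2 * (2 - 5))
step 3: [delta@1] (2 * -3)
step 4: [delta@root] -6

Answer: -6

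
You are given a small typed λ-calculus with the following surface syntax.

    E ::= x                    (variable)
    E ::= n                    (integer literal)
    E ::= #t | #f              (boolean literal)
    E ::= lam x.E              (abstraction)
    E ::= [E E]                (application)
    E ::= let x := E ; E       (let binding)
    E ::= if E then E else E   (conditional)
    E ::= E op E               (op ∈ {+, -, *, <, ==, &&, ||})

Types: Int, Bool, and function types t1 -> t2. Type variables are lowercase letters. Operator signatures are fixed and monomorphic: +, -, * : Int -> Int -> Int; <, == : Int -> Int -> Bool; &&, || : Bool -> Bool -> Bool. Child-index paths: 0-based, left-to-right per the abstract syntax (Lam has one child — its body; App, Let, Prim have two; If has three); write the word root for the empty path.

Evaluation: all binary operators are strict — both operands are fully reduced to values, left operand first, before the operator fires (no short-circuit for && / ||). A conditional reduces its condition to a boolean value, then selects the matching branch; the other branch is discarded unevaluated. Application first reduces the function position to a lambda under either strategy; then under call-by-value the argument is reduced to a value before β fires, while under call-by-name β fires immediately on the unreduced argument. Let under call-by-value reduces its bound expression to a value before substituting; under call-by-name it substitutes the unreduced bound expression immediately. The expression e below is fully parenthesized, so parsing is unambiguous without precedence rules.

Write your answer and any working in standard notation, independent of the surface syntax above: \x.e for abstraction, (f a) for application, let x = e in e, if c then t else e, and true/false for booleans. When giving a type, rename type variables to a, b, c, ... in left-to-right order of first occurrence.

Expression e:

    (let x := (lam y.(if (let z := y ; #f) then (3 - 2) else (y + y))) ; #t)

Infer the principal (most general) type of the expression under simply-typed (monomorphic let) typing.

Working:
y : a
let z : a
  unify Bool ~ Bool
  unify Int ~ Int
  unify Int ~ Int
y : a
  unify a ~ Int
y : Int
  unify Int ~ Int
  unify Int ~ Int
\y._ : Int -> Int
let x : Int -> Int

Answer: Bool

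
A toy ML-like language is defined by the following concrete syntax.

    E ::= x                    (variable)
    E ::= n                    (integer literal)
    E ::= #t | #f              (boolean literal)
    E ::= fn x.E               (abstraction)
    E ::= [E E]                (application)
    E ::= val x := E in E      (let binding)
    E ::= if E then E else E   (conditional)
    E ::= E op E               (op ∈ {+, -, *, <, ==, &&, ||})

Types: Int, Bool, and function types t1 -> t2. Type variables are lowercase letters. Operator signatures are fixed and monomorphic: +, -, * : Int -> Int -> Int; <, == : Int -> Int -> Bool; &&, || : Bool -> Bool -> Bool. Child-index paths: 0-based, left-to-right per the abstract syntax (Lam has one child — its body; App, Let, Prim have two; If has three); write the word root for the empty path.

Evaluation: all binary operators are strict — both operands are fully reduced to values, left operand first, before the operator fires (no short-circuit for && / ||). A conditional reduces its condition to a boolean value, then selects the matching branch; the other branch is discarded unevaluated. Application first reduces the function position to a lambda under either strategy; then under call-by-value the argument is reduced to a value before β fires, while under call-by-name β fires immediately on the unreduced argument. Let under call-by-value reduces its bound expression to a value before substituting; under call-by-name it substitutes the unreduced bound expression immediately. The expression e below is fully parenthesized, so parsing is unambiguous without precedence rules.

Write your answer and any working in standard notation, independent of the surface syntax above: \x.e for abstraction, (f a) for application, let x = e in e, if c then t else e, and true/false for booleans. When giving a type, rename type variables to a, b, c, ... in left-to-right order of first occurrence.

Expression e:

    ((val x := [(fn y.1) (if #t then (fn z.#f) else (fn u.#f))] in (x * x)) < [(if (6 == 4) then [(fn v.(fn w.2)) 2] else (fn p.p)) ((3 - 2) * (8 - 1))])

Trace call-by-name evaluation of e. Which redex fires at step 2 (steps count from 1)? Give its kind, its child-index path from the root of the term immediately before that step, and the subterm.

Answer: beta at 0.0 : ((\y.1) (if true then (\z.false) else (\u.false)))

Derivation:
step 0: ((let x = ((\y.1) (if true then (\z.false) else (\u.false))) in (x * x)) < ((if (6 == 4) then ((\v.(\w.2)) 2) else (\p.p)) ((3 - 2) * (8 - 1))))
step 1: [let@0] ((((\y.1) (if true then (\z.false) else (\u.false))) * ((\y.1) (if true then (\z.false) else (\u.false)))) < ((if (6 == 4) then ((\v.(\w.2)) 2) else (\p.p)) ((3 - 2) * (8 - 1))))
step 2: [beta@0.0] ((1 * ((\y.1) (if true then (\z.false) else (\u.false)))) < ((if (6 == 4) then ((\v.(\w.2)) 2) else (\p.p)) ((3 - 2) * (8 - 1))))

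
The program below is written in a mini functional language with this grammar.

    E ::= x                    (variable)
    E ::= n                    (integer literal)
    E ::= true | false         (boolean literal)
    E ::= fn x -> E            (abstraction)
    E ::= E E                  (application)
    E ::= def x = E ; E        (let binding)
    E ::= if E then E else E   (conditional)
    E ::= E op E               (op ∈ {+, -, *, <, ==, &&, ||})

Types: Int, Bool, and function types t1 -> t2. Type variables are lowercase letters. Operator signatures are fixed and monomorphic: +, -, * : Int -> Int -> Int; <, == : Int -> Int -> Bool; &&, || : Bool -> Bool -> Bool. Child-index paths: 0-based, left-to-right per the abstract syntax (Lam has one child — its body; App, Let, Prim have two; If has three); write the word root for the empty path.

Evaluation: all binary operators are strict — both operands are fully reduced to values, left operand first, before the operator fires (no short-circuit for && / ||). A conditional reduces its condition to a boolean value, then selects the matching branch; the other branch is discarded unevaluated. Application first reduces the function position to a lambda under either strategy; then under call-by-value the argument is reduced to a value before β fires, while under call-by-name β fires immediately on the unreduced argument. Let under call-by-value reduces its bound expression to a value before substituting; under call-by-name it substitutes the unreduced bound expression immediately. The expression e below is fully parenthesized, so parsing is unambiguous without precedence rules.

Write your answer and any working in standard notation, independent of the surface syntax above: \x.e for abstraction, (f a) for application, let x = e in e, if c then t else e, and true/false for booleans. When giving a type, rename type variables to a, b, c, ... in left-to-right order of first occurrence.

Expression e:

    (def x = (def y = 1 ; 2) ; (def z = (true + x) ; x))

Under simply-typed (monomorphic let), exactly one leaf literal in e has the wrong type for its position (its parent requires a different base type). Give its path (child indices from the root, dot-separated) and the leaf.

Answer: 1.0.0 : true

Working:
let y : Int
let x : Int
  unify Bool ~ Int
  FAIL: mismatch Bool ~ Int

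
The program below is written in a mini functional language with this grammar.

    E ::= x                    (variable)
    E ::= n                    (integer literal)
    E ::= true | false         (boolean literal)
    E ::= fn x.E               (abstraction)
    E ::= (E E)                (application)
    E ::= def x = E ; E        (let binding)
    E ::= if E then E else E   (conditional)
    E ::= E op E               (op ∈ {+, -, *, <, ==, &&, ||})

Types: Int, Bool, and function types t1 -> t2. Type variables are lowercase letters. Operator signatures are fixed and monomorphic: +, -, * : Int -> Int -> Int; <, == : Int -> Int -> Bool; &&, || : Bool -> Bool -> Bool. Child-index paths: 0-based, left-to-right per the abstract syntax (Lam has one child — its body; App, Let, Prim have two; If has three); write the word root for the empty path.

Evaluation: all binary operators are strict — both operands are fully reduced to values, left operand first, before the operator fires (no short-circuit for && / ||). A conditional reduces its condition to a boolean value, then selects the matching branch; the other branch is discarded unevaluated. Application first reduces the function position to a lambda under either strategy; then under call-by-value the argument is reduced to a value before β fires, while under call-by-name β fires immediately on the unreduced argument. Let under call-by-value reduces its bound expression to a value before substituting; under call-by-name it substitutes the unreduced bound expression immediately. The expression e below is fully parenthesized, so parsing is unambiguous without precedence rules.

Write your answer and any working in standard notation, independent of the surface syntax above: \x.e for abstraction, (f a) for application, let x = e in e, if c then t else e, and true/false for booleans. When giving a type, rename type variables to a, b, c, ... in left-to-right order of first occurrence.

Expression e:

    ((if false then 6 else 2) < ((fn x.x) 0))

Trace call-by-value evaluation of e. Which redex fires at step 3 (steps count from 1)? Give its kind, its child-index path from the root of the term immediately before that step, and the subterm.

Answer: delta at root : (2 < 0)

Trace:
step 0: ((if false then 6 else 2) < ((\x.x) 0))
step 1: [if@0] (2 < ((\x.x) 0))
step 2: [beta@1] (2 < 0)
step 3: [delta@root] false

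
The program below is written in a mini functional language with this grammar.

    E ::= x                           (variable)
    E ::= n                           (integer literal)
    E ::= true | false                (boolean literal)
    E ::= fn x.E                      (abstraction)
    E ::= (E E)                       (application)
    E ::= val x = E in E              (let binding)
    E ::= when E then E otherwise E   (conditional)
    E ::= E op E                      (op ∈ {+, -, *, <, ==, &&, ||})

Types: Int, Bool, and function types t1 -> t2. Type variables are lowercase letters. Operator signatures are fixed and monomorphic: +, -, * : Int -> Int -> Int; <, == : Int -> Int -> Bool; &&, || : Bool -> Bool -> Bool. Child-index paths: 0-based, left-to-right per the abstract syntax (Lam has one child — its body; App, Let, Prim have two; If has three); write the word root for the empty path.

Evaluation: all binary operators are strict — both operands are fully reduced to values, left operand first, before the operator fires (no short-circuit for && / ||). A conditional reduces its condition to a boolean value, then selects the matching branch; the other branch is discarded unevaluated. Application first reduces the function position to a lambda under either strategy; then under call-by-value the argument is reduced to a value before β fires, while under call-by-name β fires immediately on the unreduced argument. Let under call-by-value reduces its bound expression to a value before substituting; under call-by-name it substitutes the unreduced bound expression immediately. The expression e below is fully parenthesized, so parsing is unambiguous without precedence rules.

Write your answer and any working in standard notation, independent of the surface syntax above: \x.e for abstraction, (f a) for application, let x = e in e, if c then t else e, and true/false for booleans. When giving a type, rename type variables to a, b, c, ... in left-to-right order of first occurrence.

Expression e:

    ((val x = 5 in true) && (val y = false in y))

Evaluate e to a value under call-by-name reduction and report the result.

Answer: false

Trace:
step 0: ((let x = 5 in true) && (let y = false in y))
step 1: [let@0] (true && (let y = false in y))
step 2: [let@1] (true && false)
step 3: [delta@root] false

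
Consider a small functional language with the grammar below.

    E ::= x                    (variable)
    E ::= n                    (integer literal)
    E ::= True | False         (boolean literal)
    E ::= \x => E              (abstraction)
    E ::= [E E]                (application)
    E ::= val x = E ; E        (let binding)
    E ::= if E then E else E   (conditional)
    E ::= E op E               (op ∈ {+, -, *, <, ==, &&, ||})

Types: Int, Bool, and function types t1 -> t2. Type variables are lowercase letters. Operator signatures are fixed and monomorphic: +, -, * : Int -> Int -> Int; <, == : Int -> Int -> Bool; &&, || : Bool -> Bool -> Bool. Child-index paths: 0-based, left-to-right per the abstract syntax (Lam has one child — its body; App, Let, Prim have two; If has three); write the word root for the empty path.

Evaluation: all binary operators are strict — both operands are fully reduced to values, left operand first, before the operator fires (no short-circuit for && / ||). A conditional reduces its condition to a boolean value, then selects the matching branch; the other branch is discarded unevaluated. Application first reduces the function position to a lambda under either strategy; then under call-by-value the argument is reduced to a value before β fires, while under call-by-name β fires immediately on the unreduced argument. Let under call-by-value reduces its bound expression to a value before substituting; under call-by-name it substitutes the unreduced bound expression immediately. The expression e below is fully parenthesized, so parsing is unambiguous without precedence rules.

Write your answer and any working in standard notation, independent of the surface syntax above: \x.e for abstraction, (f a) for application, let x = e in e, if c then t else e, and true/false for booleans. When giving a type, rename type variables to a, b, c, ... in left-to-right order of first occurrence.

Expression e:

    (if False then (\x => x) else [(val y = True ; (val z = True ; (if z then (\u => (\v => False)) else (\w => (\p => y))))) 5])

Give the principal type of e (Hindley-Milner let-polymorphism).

Answer: Bool -> Bool

Trace:
  unify Bool ~ Bool
x : a
\x._ : a -> a
let y : Bool
let z : Bool
z : Bool
  unify Bool ~ Bool
\v._ : c -> Bool
\u._ : b -> c -> Bool
y : Bool
\p._ : e -> Bool
\w._ : d -> e -> Bool
  unify b -> c -> Bool ~ d -> e -> Bool
  unify b ~ d
  unify c -> Bool ~ e -> Bool
  unify c ~ e
  unify Bool ~ Bool
  unify d -> e -> Bool ~ Int -> f
  unify d ~ Int
  unify e -> Bool ~ f
_ _ : e -> Bool
  unify a -> a ~ e -> Bool
  unify a ~ e
  unify e ~ Bool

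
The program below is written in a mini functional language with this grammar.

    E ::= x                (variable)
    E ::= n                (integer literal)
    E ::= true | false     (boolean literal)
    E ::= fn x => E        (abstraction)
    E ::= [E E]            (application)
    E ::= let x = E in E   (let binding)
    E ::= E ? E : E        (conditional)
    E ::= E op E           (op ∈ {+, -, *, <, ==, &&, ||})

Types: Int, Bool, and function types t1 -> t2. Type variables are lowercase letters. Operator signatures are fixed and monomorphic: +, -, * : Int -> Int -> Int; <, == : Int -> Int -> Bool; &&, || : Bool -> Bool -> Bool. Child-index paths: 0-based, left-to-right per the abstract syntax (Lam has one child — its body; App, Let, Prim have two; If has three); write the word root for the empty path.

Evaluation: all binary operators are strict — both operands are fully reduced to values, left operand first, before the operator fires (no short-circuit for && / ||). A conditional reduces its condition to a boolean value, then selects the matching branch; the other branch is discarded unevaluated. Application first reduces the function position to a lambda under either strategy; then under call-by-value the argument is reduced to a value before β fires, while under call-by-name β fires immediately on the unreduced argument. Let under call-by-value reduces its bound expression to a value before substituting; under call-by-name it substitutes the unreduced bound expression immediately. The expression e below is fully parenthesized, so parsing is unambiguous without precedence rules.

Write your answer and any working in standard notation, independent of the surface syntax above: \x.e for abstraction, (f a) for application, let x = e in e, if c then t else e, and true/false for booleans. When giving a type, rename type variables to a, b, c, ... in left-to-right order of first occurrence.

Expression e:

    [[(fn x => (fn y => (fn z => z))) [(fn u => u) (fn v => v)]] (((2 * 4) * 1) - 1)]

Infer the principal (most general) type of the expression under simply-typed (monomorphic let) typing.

Derivation:
z : c
\z._ : c -> c
\y._ : b -> c -> c
\x._ : a -> b -> c -> c
u : d
\u._ : d -> d
v : e
\v._ : e -> e
  unify d -> d ~ (e -> e) -> f
  unify d ~ e -> e
  unify e -> e ~ f
_ _ : e -> e
  unify a -> b -> c -> c ~ (e -> e) -> g
  unify a ~ e -> e
  unify b -> c -> c ~ g
_ _ : b -> c -> c
  unify Int ~ Int
  unify Int ~ Int
  unify Int ~ Int
  unify Int ~ Int
  unify Int ~ Int
  unify Int ~ Int
  unify b -> c -> c ~ Int -> h
  unify b ~ Int
  unify c -> c ~ h
_ _ : c -> c

Answer: a -> a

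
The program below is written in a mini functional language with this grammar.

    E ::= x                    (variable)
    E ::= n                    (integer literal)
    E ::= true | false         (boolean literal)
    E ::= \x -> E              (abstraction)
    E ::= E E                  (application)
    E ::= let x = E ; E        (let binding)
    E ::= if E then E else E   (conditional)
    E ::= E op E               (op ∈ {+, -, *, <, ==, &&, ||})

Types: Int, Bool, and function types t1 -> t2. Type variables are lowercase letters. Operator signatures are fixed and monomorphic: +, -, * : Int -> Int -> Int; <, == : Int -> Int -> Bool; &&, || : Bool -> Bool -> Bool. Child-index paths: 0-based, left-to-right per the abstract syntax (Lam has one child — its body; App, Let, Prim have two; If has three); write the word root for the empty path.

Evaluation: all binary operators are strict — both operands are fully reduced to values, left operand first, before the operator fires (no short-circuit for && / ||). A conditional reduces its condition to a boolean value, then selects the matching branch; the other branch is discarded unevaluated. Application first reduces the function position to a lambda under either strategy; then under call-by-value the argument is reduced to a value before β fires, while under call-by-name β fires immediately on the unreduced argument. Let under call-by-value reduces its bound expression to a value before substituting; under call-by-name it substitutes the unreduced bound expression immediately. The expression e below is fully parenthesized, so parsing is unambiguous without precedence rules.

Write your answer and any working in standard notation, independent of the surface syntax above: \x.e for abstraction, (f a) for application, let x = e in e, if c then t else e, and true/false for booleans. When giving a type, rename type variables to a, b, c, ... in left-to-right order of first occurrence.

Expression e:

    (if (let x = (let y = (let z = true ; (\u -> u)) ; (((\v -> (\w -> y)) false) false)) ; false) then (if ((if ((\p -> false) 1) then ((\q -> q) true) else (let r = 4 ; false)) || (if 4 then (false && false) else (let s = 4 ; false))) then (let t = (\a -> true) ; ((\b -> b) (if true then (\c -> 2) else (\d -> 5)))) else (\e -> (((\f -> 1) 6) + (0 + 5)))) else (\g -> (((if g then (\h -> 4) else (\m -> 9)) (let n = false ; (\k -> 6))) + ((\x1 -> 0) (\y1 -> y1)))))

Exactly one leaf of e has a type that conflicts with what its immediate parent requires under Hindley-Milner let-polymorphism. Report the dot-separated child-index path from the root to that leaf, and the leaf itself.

Derivation:
let z : Bool
u : a
\u._ : a -> a
let y : forall. a -> a
y : d -> d
\w._ : c -> d -> d
\v._ : b -> c -> d -> d
  unify b -> c -> d -> d ~ Bool -> e
  unify b ~ Bool
  unify c -> d -> d ~ e
_ _ : c -> d -> d
  unify c -> d -> d ~ Bool -> f
  unify c ~ Bool
  unify d -> d ~ f
_ _ : d -> d
let x : forall. d -> d
  unify Bool ~ Bool
\p._ : g -> Bool
  unify g -> Bool ~ Int -> h
  unify g ~ Int
  unify Bool ~ h
_ _ : Bool
  unify Bool ~ Bool
q : i
\q._ : i -> i
  unify i -> i ~ Bool -> j
  unify i ~ Bool
  unify Bool ~ j
_ _ : Bool
let r : Int
  unify Bool ~ Bool
  unify Bool ~ Bool
  unify Int ~ Bool
  FAIL: mismatch Int ~ Bool

Answer: 1.0.1.0 : 4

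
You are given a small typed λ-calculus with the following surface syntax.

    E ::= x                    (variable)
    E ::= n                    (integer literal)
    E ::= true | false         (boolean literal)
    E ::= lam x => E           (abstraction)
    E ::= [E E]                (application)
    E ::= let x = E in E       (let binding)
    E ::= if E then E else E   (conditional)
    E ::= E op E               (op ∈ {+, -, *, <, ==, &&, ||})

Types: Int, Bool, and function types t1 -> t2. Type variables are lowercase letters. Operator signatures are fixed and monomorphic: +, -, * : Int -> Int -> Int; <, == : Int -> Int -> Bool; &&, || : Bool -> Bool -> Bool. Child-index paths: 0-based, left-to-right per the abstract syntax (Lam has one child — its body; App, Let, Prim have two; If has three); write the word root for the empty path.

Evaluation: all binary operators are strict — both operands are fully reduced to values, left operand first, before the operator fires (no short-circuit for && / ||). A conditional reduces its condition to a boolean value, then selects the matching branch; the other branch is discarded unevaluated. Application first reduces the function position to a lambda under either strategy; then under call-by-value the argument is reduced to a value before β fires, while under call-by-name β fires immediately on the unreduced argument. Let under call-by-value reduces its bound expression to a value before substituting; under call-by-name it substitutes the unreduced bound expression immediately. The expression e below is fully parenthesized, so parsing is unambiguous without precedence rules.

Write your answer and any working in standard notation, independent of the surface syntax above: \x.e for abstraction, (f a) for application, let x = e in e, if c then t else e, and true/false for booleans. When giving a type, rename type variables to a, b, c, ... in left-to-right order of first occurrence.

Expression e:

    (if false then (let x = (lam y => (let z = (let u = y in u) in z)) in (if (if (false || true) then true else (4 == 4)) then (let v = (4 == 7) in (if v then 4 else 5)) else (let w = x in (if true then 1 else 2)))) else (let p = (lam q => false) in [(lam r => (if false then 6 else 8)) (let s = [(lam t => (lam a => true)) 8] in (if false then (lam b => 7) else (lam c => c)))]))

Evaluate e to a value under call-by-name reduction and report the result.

Trace:
step 0: (if false then (let x = (\y.(let z = (let u = y in u) in z)) in (if (if (false || true) then true else (4 == 4)) then (let v = (4 == 7) in (if v then 4 else 5)) else (let w = x in (if true then 1 else 2)))) else (let p = (\q.false) in ((\r.(if false then 6 else 8)) (let s = ((\t.(\a.true)) 8) in (if false then (\b.7) else (\c.c))))))
step 1: [if@root] (let p = (\q.false) in ((\r.(if false then 6 else 8)) (let s = ((\t.(\a.true)) 8) in (if false then (\b.7) else (\c.c)))))
step 2: [let@root] ((\r.(if false then 6 else 8)) (let s = ((\t.(\a.true)) 8) in (if false then (\b.7) else (\c.c))))
step 3: [beta@root] (if false then 6 else 8)
step 4: [if@root] 8

Answer: 8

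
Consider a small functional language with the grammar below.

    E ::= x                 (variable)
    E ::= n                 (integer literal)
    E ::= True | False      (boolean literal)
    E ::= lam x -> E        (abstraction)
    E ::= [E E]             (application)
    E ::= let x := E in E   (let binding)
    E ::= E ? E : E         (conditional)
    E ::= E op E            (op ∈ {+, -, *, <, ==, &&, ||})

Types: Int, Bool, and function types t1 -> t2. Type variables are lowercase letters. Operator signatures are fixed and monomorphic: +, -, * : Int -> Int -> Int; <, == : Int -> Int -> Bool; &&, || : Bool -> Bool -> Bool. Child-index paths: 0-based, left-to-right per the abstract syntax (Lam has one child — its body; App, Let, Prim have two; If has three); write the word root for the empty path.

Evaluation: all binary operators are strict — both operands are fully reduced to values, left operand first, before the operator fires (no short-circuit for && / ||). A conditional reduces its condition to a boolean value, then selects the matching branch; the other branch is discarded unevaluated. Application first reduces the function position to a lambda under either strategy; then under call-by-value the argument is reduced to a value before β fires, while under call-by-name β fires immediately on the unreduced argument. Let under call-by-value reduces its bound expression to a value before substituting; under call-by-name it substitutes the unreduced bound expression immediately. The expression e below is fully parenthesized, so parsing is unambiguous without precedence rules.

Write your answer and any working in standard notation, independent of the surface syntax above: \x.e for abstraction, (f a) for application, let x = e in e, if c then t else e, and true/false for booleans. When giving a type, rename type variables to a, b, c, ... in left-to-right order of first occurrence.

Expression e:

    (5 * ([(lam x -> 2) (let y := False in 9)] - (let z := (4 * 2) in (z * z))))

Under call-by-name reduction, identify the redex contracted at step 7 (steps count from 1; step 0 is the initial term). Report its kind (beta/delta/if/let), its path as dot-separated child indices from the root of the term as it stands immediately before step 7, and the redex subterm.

Trace:
step 0: (5 * (((\x.2) (let y = false in 9)) - (let z = (4 * 2) in (z * z))))
step 1: [beta@1.0] (5 * (2 - (let z = (4 * 2) in (z * z))))
step 2: [let@1.1] (5 * (2 - ((4 * 2) * (4 * 2))))
step 3: [delta@1.1.0] (5 * (2 - (8 * (4 * 2))))
step 4: [delta@1.1.1] (5 * (2 - (8 * 8)))
step 5: [delta@1.1] (5 * (2 - 64))
step 6: [delta@1] (5 * -62)
step 7: [delta@root] -310

Answer: delta at root : (5 * -62)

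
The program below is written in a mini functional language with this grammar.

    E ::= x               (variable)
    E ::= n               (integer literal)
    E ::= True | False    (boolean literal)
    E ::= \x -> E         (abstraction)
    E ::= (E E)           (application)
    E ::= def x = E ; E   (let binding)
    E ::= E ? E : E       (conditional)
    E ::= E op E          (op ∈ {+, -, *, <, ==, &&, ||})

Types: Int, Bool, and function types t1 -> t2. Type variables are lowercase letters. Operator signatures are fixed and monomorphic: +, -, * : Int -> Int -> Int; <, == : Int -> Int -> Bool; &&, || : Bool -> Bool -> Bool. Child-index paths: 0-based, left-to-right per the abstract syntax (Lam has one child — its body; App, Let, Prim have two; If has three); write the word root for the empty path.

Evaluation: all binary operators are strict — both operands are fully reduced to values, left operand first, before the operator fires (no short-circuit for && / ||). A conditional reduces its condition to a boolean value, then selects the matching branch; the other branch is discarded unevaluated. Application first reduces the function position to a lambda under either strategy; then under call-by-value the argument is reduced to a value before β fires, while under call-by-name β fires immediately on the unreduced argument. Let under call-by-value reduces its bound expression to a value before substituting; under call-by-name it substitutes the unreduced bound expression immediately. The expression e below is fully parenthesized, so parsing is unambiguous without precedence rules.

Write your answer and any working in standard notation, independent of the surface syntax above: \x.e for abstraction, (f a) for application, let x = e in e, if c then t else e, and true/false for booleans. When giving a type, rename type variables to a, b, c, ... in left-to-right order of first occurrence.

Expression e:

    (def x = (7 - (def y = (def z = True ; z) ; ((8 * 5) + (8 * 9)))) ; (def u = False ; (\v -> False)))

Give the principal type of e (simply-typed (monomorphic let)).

Trace:
  unify Int ~ Int
let z : Bool
z : Bool
let y : Bool
  unify Int ~ Int
  unify Int ~ Int
  unify Int ~ Int
  unify Int ~ Int
  unify Int ~ Int
  unify Int ~ Int
  unify Int ~ Int
let x : Int
let u : Bool
\v._ : a -> Bool

Answer: a -> Bool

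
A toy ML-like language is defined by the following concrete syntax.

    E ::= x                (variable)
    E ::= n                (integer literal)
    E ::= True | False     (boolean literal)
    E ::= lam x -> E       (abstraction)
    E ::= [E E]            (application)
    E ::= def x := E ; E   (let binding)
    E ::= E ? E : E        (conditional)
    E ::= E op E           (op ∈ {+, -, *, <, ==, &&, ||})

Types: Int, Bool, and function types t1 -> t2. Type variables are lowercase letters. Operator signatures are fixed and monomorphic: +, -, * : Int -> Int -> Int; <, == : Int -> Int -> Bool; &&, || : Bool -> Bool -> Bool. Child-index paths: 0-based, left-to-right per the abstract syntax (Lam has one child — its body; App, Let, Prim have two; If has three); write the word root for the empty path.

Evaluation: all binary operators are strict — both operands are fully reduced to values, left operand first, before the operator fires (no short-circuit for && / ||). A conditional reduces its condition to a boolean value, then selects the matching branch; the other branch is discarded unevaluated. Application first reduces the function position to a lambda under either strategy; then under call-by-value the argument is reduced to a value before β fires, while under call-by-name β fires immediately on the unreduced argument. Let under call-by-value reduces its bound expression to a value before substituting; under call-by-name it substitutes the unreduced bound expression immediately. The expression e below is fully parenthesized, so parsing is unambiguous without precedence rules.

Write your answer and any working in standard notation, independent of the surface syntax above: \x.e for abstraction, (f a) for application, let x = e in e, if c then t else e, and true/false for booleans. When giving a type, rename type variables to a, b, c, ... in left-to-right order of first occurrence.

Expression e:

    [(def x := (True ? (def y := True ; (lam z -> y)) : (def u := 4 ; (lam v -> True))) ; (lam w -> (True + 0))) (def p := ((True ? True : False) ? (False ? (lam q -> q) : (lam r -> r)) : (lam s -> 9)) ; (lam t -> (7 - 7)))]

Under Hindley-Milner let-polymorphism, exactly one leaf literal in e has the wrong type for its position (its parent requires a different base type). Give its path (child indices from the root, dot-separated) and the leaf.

Working:
  unify Bool ~ Bool
let y : Bool
y : Bool
\z._ : a -> Bool
let u : Int
\v._ : b -> Bool
  unify a -> Bool ~ b -> Bool
  unify a ~ b
  unify Bool ~ Bool
let x : forall. b -> Bool
  unify Bool ~ Int
  FAIL: mismatch Bool ~ Int

Answer: 0.1.0.0 : true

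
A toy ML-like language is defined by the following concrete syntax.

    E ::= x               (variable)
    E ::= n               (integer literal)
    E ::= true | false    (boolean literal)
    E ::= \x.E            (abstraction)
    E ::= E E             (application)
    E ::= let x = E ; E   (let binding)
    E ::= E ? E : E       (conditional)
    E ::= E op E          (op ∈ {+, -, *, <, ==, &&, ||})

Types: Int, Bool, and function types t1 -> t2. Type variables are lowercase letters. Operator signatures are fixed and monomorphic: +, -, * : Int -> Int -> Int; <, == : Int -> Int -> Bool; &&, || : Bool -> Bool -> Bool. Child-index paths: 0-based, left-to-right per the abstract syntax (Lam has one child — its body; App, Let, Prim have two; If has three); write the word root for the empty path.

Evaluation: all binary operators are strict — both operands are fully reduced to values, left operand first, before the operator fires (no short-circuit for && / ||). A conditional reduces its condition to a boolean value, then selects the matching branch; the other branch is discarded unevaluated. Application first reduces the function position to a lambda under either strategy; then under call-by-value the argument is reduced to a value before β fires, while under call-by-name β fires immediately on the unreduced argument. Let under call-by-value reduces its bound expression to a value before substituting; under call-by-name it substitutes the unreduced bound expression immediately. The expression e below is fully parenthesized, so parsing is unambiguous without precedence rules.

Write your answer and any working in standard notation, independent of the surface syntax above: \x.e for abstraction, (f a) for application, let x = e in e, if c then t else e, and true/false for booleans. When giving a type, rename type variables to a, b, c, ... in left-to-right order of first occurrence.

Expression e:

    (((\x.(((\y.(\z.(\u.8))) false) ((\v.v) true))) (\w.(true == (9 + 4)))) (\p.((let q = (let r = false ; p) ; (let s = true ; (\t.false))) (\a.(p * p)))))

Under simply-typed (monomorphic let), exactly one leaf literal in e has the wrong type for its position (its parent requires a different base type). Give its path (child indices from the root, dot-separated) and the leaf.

Trace:
\u._ : d -> Int
\z._ : c -> d -> Int
\y._ : b -> c -> d -> Int
  unify b -> c -> d -> Int ~ Bool -> e
  unify b ~ Bool
  unify c -> d -> Int ~ e
_ _ : c -> d -> Int
v : f
\v._ : f -> f
  unify f -> f ~ Bool -> g
  unify f ~ Bool
  unify Bool ~ g
_ _ : Bool
  unify c -> d -> Int ~ Bool -> h
  unify c ~ Bool
  unify d -> Int ~ h
_ _ : d -> Int
\x._ : a -> d -> Int
  unify Bool ~ Int
  FAIL: mismatch Bool ~ Int

Answer: 0.1.0.0 : true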